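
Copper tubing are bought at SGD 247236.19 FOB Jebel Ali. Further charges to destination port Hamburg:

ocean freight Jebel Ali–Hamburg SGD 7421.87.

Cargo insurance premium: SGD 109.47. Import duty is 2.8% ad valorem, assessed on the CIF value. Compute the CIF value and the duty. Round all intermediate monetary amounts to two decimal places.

CIF value: SGD 254767.53; import duty: SGD 7133.49

CIF = FOB price + freight + insurance
CIF = 247236.19 + 7421.87 + 109.47 = 254767.53
Import duty = 254767.53 × 2.8% = 7133.49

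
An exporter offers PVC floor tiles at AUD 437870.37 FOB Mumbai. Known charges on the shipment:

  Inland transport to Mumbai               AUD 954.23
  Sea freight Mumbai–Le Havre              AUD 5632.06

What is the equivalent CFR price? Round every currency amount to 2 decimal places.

CFR price: AUD 443502.43

Not relevant to the conversion: inland to port — on the seller under both FOB and CFR; already in the FOB price and stays in the CFR price.
From FOB to CFR, the seller additionally bears: freight.
CFR price = 437870.37 + 5632.06 = 443502.43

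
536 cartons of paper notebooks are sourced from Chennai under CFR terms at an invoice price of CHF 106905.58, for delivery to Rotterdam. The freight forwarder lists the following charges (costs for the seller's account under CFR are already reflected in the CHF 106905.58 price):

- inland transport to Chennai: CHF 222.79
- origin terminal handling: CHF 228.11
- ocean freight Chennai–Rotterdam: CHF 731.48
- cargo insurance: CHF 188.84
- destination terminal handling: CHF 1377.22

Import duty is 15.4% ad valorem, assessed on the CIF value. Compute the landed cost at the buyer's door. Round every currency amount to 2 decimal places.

CFR: the seller pays costs through ocean freight to the destination port, but not insurance.
Already in the invoice (seller's account under CFR): inland to port, origin terminal, freight — exclude.
CIF value = CFR price + insurance = 106905.58 + 188.84 = 107094.42
Import duty = 107094.42 × 15.4% = 16492.54
Buyer bears: insurance 188.84 + destination terminal 1377.22 + duty 16492.54 = 18058.60
Landed cost = invoice 106905.58 + 18058.60 = 124964.18

Total landed cost: CHF 124964.18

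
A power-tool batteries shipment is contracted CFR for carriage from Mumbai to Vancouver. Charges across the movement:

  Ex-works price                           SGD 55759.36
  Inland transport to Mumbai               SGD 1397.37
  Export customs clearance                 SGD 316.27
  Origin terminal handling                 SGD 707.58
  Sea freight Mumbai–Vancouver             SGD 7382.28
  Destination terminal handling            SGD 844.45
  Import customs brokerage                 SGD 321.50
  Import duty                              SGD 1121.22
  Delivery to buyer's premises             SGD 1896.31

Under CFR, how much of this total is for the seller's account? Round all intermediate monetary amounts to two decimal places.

Seller's account: SGD 65562.86

CFR: the seller pays costs through ocean freight to the destination port, but not insurance.
Seller's account: goods 55759.36 + inland to port 1397.37 + export clearance 316.27 + origin terminal 707.58 + freight 7382.28 = 65562.86
Buyer's account: destination terminal 844.45 + brokerage 321.50 + duty 1121.22 + delivery 1896.31 = 4183.48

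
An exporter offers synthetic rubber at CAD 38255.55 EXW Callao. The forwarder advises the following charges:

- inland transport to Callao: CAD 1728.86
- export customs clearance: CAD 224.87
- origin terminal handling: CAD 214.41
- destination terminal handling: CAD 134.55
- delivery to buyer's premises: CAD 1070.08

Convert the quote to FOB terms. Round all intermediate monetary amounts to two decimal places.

FOB price: CAD 40423.69

Not relevant to the conversion: destination terminal, delivery — on the buyer under both terms; not part of either seller's price.
From EXW to FOB, the seller additionally bears: inland to port, export clearance, origin terminal.
FOB price = 38255.55 + 1728.86 + 224.87 + 214.41 = 40423.69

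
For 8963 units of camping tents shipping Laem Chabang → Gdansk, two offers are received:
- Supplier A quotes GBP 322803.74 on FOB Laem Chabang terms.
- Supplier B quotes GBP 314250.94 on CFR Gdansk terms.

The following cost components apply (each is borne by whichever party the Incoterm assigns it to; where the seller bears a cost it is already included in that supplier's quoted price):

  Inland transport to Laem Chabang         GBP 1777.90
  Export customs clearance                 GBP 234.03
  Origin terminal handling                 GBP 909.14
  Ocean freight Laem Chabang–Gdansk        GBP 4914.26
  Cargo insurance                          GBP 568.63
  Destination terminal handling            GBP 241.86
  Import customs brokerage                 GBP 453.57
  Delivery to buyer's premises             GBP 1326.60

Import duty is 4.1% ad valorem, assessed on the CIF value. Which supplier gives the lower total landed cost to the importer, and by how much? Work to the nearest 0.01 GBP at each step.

Supplier B is cheaper by GBP 14019.21

Supplier A (FOB):
CIF value = FOB price + freight + insurance = 322803.74 + 4914.26 + 568.63 = 328286.63
Import duty = 328286.63 × 4.1% = 13459.75
Buyer bears (A): 4914.26 + 568.63 + 241.86 + 453.57 + 1326.60 = 7504.92
Landed cost (A) = invoice 322803.74 + 7504.92 + duty 13459.75 = 343768.41
Supplier B (CFR):
CIF value = CFR price + insurance = 314250.94 + 568.63 = 314819.57
Import duty = 314819.57 × 4.1% = 12907.60
Buyer bears (B): 568.63 + 241.86 + 453.57 + 1326.60 = 2590.66
Landed cost (B) = invoice 314250.94 + 2590.66 + duty 12907.60 = 329749.20
Difference = |343768.41 − 329749.20| = 14019.21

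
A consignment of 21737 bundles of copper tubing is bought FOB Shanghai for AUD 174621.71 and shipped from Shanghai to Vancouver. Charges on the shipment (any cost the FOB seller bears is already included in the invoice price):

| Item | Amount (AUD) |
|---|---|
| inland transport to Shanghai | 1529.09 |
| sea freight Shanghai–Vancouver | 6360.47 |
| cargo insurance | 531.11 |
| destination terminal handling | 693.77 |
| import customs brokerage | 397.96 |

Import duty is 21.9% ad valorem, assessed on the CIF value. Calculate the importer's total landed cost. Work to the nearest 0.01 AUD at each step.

Total landed cost: AUD 222356.43

FOB: the seller bears costs until goods are on board at the origin port; the buyer bears freight, insurance and all costs thereafter.
Already in the invoice (seller's account under FOB): inland to port — exclude.
CIF value = FOB price + freight + insurance = 174621.71 + 6360.47 + 531.11 = 181513.29
Import duty = 181513.29 × 21.9% = 39751.41
Buyer bears: freight 6360.47 + insurance 531.11 + destination terminal 693.77 + brokerage 397.96 + duty 39751.41 = 47734.72
Landed cost = invoice 174621.71 + 47734.72 = 222356.43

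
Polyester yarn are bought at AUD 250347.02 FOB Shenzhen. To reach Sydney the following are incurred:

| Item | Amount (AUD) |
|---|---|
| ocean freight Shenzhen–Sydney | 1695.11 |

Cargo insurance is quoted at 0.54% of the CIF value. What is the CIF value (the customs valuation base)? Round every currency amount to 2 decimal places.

Let C be the CIF value. C = FOB price + freight + 0.54% × C
C − 0.54% × C = 250347.02 + 1695.11
0.9946 × C = 252042.13
C = 252042.13 / 0.9946 = 253410.55
Insurance premium = 0.54% × 253410.55 = 1368.42

CIF value: AUD 253410.55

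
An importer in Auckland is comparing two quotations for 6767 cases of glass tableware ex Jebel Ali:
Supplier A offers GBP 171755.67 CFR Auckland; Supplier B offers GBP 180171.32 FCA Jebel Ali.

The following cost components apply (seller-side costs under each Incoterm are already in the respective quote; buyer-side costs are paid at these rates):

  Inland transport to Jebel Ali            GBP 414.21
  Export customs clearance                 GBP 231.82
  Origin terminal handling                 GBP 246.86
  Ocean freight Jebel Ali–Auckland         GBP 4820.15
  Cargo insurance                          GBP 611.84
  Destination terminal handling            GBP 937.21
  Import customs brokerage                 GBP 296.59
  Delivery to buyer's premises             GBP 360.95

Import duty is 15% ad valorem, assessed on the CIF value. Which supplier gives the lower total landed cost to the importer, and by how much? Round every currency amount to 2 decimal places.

Supplier A (CFR):
CIF value = CFR price + insurance = 171755.67 + 611.84 = 172367.51
Import duty = 172367.51 × 15% = 25855.13
Buyer bears (A): 611.84 + 937.21 + 296.59 + 360.95 = 2206.59
Landed cost (A) = invoice 171755.67 + 2206.59 + duty 25855.13 = 199817.39
Supplier B (FCA):
CIF value = FCA price + origin terminal + freight + insurance = 180171.32 + 246.86 + 4820.15 + 611.84 = 185850.17
Import duty = 185850.17 × 15% = 27877.53
Buyer bears (B): 246.86 + 4820.15 + 611.84 + 937.21 + 296.59 + 360.95 = 7273.60
Landed cost (B) = invoice 180171.32 + 7273.60 + duty 27877.53 = 215322.45
Difference = |199817.39 − 215322.45| = 15505.06

Supplier A is cheaper by GBP 15505.06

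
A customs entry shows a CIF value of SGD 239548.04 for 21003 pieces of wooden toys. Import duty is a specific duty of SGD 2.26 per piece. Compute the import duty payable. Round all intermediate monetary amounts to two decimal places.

Import duty: SGD 47466.78

Import duty = 21003 × 2.26 = 47466.78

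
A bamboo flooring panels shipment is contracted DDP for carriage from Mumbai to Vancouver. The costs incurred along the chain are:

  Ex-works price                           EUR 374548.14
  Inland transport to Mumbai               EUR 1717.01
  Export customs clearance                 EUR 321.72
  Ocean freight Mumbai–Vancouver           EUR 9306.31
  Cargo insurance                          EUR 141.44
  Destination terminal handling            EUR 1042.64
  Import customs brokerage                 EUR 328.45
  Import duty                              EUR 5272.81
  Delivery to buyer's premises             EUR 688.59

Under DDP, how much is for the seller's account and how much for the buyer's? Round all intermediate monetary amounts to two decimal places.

Seller: EUR 393367.11; buyer: EUR 0.00

DDP: the seller bears all costs including import duty.
Seller's account: goods 374548.14 + inland to port 1717.01 + export clearance 321.72 + freight 9306.31 + insurance 141.44 + destination terminal 1042.64 + brokerage 328.45 + duty 5272.81 + delivery 688.59 = 393367.11
Buyer's account: 0.00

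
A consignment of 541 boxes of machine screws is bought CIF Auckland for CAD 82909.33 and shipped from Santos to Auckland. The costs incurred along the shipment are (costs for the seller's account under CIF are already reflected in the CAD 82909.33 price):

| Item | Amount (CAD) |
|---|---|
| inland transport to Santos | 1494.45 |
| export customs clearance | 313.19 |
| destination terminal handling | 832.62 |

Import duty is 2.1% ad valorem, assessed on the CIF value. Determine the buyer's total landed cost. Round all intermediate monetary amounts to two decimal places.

CIF: the seller pays costs through ocean freight and marine insurance to the destination port.
Already in the invoice (seller's account under CIF): inland to port, export clearance — exclude.
The CIF price already equals the CIF value: 82909.33
Import duty = 82909.33 × 2.1% = 1741.10
Buyer bears: destination terminal 832.62 + duty 1741.10 = 2573.72
Landed cost = invoice 82909.33 + 2573.72 = 85483.05

Total landed cost: CAD 85483.05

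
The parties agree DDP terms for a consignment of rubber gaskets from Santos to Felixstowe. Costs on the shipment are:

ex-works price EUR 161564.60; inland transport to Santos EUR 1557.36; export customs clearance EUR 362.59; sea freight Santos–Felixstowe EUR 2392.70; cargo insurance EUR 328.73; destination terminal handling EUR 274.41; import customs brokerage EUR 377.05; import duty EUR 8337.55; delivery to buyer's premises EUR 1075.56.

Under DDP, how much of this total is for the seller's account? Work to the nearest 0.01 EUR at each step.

Seller's account: EUR 176270.55

DDP: the seller bears all costs including import duty.
Seller's account: goods 161564.60 + inland to port 1557.36 + export clearance 362.59 + freight 2392.70 + insurance 328.73 + destination terminal 274.41 + brokerage 377.05 + duty 8337.55 + delivery 1075.56 = 176270.55
Buyer's account: 0.00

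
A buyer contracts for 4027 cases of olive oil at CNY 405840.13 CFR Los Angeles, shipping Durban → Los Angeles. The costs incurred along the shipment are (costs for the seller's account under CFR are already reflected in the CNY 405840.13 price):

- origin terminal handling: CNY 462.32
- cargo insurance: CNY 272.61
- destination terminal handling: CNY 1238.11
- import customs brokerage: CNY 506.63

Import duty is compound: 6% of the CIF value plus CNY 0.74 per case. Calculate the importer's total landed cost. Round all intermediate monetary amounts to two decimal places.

CFR: the seller pays costs through ocean freight to the destination port, but not insurance.
Already in the invoice (seller's account under CFR): origin terminal — exclude.
CIF value = CFR price + insurance = 405840.13 + 272.61 = 406112.74
Ad valorem component: 406112.74 × 6% = 24366.76
Specific component: 4027 × 0.74 = 2979.98
Import duty = 24366.76 + 2979.98 = 27346.74
Buyer bears: insurance 272.61 + destination terminal 1238.11 + brokerage 506.63 + duty 27346.74 = 29364.09
Landed cost = invoice 405840.13 + 29364.09 = 435204.22

Total landed cost: CNY 435204.22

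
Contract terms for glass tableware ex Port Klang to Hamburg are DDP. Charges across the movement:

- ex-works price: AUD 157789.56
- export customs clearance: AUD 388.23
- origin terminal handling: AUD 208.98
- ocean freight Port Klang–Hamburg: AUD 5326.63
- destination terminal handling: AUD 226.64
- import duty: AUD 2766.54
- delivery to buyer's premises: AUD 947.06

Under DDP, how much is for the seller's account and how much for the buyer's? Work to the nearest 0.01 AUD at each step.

DDP: the seller bears all costs including import duty.
Seller's account: goods 157789.56 + export clearance 388.23 + origin terminal 208.98 + freight 5326.63 + destination terminal 226.64 + duty 2766.54 + delivery 947.06 = 167653.64
Buyer's account: 0.00

Seller: AUD 167653.64; buyer: AUD 0.00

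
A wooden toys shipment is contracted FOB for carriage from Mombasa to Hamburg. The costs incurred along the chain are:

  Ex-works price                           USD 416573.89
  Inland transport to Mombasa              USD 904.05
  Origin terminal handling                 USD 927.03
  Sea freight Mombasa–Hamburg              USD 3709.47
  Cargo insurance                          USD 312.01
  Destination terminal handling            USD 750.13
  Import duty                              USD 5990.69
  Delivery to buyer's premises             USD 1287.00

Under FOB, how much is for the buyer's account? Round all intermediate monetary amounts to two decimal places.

Buyer's account: USD 12049.30

FOB: the seller bears costs until goods are on board at the origin port; the buyer bears freight, insurance and all costs thereafter.
Seller's account: goods 416573.89 + inland to port 904.05 + origin terminal 927.03 = 418404.97
Buyer's account: freight 3709.47 + insurance 312.01 + destination terminal 750.13 + duty 5990.69 + delivery 1287.00 = 12049.30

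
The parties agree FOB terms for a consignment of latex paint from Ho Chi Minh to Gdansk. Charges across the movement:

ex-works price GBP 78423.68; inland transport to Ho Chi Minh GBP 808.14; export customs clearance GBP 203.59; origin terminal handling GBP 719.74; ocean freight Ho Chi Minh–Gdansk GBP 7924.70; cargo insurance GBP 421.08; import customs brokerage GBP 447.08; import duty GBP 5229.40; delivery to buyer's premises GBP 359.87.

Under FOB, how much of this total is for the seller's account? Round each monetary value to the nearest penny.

Seller's account: GBP 80155.15

FOB: the seller bears costs until goods are on board at the origin port; the buyer bears freight, insurance and all costs thereafter.
Seller's account: goods 78423.68 + inland to port 808.14 + export clearance 203.59 + origin terminal 719.74 = 80155.15
Buyer's account: freight 7924.70 + insurance 421.08 + brokerage 447.08 + duty 5229.40 + delivery 359.87 = 14382.13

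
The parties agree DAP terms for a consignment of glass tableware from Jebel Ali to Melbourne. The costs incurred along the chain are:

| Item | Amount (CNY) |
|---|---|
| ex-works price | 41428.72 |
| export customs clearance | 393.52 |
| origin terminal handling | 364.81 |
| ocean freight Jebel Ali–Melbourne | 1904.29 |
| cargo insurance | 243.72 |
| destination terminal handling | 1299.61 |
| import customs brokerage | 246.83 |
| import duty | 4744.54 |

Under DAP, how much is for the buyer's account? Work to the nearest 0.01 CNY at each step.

Buyer's account: CNY 4991.37

DAP: the seller bears all costs to the named destination except import duty and clearance.
Seller's account: goods 41428.72 + export clearance 393.52 + origin terminal 364.81 + freight 1904.29 + insurance 243.72 + destination terminal 1299.61 = 45634.67
Buyer's account: brokerage 246.83 + duty 4744.54 = 4991.37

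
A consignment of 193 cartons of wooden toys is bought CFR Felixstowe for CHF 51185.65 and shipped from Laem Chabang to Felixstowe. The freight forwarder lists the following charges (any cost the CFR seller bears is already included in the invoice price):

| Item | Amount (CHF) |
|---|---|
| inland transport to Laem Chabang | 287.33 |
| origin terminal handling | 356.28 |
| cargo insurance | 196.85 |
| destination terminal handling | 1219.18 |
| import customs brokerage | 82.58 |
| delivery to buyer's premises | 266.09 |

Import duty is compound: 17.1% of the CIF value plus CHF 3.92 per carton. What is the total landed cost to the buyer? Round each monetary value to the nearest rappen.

CFR: the seller pays costs through ocean freight to the destination port, but not insurance.
Already in the invoice (seller's account under CFR): inland to port, origin terminal — exclude.
CIF value = CFR price + insurance = 51185.65 + 196.85 = 51382.50
Ad valorem component: 51382.50 × 17.1% = 8786.41
Specific component: 193 × 3.92 = 756.56
Import duty = 8786.41 + 756.56 = 9542.97
Buyer bears: insurance 196.85 + destination terminal 1219.18 + brokerage 82.58 + delivery 266.09 + duty 9542.97 = 11307.67
Landed cost = invoice 51185.65 + 11307.67 = 62493.32

Total landed cost: CHF 62493.32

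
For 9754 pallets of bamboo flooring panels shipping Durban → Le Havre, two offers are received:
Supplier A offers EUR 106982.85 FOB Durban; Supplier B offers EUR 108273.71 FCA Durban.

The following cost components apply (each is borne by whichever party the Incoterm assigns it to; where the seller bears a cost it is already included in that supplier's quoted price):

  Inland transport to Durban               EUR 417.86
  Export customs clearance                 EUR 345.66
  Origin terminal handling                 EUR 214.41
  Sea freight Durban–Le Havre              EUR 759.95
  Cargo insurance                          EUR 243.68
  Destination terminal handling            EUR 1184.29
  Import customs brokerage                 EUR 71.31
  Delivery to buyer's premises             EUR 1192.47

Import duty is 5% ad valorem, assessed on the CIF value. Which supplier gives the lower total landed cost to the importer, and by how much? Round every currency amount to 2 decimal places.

Supplier A is cheaper by EUR 1580.54

Supplier A (FOB):
CIF value = FOB price + freight + insurance = 106982.85 + 759.95 + 243.68 = 107986.48
Import duty = 107986.48 × 5% = 5399.32
Buyer bears (A): 759.95 + 243.68 + 1184.29 + 71.31 + 1192.47 = 3451.70
Landed cost (A) = invoice 106982.85 + 3451.70 + duty 5399.32 = 115833.87
Supplier B (FCA):
CIF value = FCA price + origin terminal + freight + insurance = 108273.71 + 214.41 + 759.95 + 243.68 = 109491.75
Import duty = 109491.75 × 5% = 5474.59
Buyer bears (B): 214.41 + 759.95 + 243.68 + 1184.29 + 71.31 + 1192.47 = 3666.11
Landed cost (B) = invoice 108273.71 + 3666.11 + duty 5474.59 = 117414.41
Difference = |115833.87 − 117414.41| = 1580.54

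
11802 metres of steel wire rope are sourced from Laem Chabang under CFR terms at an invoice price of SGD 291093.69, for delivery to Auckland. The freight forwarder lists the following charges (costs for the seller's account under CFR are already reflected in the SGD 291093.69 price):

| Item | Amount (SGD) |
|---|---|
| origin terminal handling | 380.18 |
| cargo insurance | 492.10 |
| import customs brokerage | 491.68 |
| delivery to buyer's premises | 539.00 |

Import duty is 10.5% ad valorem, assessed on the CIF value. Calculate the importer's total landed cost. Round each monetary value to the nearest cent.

CFR: the seller pays costs through ocean freight to the destination port, but not insurance.
Already in the invoice (seller's account under CFR): origin terminal — exclude.
CIF value = CFR price + insurance = 291093.69 + 492.10 = 291585.79
Import duty = 291585.79 × 10.5% = 30616.51
Buyer bears: insurance 492.10 + brokerage 491.68 + delivery 539.00 + duty 30616.51 = 32139.29
Landed cost = invoice 291093.69 + 32139.29 = 323232.98

Total landed cost: SGD 323232.98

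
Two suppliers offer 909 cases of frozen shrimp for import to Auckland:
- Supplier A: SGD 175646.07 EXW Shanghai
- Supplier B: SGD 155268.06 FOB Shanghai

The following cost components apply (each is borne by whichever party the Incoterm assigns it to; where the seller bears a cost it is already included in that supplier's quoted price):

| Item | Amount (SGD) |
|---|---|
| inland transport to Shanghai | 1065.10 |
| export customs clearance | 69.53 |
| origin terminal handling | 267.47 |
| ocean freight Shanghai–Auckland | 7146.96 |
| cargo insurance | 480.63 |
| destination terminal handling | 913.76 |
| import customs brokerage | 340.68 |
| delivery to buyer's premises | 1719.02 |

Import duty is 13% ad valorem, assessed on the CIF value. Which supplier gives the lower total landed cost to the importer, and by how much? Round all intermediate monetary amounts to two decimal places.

Supplier A (EXW):
CIF value = EXW price + inland to port + export clearance + origin terminal + freight + insurance = 175646.07 + 1065.10 + 69.53 + 267.47 + 7146.96 + 480.63 = 184675.76
Import duty = 184675.76 × 13% = 24007.85
Buyer bears (A): 1065.10 + 69.53 + 267.47 + 7146.96 + 480.63 + 913.76 + 340.68 + 1719.02 = 12003.15
Landed cost (A) = invoice 175646.07 + 12003.15 + duty 24007.85 = 211657.07
Supplier B (FOB):
CIF value = FOB price + freight + insurance = 155268.06 + 7146.96 + 480.63 = 162895.65
Import duty = 162895.65 × 13% = 21176.43
Buyer bears (B): 7146.96 + 480.63 + 913.76 + 340.68 + 1719.02 = 10601.05
Landed cost (B) = invoice 155268.06 + 10601.05 + duty 21176.43 = 187045.54
Difference = |211657.07 − 187045.54| = 24611.53

Supplier B is cheaper by SGD 24611.53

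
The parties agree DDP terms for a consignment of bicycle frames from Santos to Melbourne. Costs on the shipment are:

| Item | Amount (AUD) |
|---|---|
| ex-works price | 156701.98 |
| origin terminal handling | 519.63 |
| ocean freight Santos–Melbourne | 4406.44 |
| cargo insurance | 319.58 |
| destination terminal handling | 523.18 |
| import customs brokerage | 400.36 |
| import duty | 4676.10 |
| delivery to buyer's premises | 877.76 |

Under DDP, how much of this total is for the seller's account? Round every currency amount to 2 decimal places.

DDP: the seller bears all costs including import duty.
Seller's account: goods 156701.98 + origin terminal 519.63 + freight 4406.44 + insurance 319.58 + destination terminal 523.18 + brokerage 400.36 + duty 4676.10 + delivery 877.76 = 168425.03
Buyer's account: 0.00

Seller's account: AUD 168425.03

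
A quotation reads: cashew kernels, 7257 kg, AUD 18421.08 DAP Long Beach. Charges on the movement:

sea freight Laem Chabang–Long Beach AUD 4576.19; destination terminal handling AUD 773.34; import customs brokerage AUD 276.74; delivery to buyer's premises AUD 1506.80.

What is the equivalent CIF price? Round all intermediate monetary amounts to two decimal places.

Not relevant to the conversion: freight — on the seller under both DAP and CIF; already in the DAP price and stays in the CIF price. brokerage — on the buyer under both terms; not part of either seller's price.
From DAP to CIF, the seller no longer bears: destination terminal, delivery.
CIF price = 18421.08 − 773.34 − 1506.80 = 16140.94

CIF price: AUD 16140.94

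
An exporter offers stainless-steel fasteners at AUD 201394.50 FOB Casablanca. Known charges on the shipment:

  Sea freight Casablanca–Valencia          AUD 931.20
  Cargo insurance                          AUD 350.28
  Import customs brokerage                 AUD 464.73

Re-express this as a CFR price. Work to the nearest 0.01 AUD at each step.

Not relevant to the conversion: brokerage, insurance — on the buyer under both terms; not part of either seller's price.
From FOB to CFR, the seller additionally bears: freight.
CFR price = 201394.50 + 931.20 = 202325.70

CFR price: AUD 202325.70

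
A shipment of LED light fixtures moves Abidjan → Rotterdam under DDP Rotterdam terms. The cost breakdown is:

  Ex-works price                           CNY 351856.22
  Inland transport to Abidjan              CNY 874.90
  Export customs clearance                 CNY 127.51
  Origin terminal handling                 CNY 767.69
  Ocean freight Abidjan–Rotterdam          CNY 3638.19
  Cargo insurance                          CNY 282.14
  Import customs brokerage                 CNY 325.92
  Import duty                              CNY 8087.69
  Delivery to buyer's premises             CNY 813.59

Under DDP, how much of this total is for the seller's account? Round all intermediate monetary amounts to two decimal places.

DDP: the seller bears all costs including import duty.
Seller's account: goods 351856.22 + inland to port 874.90 + export clearance 127.51 + origin terminal 767.69 + freight 3638.19 + insurance 282.14 + brokerage 325.92 + duty 8087.69 + delivery 813.59 = 366773.85
Buyer's account: 0.00

Seller's account: CNY 366773.85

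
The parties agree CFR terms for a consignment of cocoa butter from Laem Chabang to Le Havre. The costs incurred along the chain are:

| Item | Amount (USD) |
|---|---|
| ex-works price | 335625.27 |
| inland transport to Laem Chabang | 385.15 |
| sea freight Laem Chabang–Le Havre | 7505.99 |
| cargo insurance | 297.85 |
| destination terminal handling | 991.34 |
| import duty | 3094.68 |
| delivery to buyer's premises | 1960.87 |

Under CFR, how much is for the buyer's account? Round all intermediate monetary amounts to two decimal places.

Buyer's account: USD 6344.74

CFR: the seller pays costs through ocean freight to the destination port, but not insurance.
Seller's account: goods 335625.27 + inland to port 385.15 + freight 7505.99 = 343516.41
Buyer's account: insurance 297.85 + destination terminal 991.34 + duty 3094.68 + delivery 1960.87 = 6344.74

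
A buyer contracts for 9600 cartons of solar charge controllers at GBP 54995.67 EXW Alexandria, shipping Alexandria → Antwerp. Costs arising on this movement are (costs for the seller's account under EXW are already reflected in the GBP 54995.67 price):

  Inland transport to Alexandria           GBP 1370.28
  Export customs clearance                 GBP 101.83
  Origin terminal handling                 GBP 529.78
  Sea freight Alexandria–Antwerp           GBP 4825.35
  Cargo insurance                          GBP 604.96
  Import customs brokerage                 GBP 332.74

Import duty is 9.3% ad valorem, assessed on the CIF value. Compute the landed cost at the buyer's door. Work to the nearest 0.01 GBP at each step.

EXW: the seller makes goods available at their premises; the buyer bears all onward costs.
CIF value = EXW price + inland to port + export clearance + origin terminal + freight + insurance = 54995.67 + 1370.28 + 101.83 + 529.78 + 4825.35 + 604.96 = 62427.87
Import duty = 62427.87 × 9.3% = 5805.79
Buyer bears: inland to port 1370.28 + export clearance 101.83 + origin terminal 529.78 + freight 4825.35 + insurance 604.96 + brokerage 332.74 + duty 5805.79 = 13570.73
Landed cost = invoice 54995.67 + 13570.73 = 68566.40

Total landed cost: GBP 68566.40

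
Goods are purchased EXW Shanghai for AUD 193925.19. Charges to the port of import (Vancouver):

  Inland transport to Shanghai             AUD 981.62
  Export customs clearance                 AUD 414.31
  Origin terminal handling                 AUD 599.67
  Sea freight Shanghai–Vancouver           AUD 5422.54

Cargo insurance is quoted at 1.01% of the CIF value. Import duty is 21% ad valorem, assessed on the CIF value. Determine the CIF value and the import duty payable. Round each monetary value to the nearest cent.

Let C be the CIF value. C = EXW price + pre-shipment costs + freight + 1.01% × C
C − 1.01% × C = 193925.19 + 981.62 + 414.31 + 599.67 + 5422.54
0.9899 × C = 201343.33
C = 201343.33 / 0.9899 = 203397.65
Insurance premium = 1.01% × 203397.65 = 2054.32
Import duty = 203397.65 × 21% = 42713.51

CIF value: AUD 203397.65; import duty: AUD 42713.51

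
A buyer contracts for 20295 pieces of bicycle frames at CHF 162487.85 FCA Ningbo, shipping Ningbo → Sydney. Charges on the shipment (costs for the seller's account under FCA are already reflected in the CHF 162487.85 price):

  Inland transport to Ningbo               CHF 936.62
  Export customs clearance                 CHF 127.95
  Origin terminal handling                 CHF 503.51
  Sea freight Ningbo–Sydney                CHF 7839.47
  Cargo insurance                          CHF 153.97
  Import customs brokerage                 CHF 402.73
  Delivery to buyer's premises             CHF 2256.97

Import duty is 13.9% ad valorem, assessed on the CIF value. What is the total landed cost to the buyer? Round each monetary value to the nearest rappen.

FCA: the seller delivers export-cleared goods to the carrier; the buyer bears costs from that point.
Already in the invoice (seller's account under FCA): inland to port, export clearance — exclude.
CIF value = FCA price + origin terminal + freight + insurance = 162487.85 + 503.51 + 7839.47 + 153.97 = 170984.80
Import duty = 170984.80 × 13.9% = 23766.89
Buyer bears: origin terminal 503.51 + freight 7839.47 + insurance 153.97 + brokerage 402.73 + delivery 2256.97 + duty 23766.89 = 34923.54
Landed cost = invoice 162487.85 + 34923.54 = 197411.39

Total landed cost: CHF 197411.39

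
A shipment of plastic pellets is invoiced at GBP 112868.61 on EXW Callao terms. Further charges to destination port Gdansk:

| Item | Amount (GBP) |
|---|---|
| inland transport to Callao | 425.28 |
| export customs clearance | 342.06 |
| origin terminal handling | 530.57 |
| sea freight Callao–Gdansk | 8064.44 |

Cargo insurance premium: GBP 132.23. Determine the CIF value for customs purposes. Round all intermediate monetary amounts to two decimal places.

CIF value: GBP 122363.19

CIF = EXW price + pre-shipment costs + freight + insurance
CIF = 112868.61 + 425.28 + 342.06 + 530.57 + 8064.44 + 132.23 = 122363.19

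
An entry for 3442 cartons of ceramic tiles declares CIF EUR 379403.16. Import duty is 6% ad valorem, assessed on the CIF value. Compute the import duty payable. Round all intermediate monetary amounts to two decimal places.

Import duty: EUR 22764.19

Import duty = 379403.16 × 6% = 22764.19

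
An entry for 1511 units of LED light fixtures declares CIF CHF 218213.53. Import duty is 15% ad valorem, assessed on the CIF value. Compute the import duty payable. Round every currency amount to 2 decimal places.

Import duty: CHF 32732.03

Import duty = 218213.53 × 15% = 32732.03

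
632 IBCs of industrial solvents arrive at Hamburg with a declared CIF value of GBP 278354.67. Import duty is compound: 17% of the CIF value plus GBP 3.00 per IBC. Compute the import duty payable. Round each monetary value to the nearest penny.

Import duty: GBP 49216.29

Ad valorem component: 278354.67 × 17% = 47320.29
Specific component: 632 × 3.00 = 1896.00
Import duty = 47320.29 + 1896.00 = 49216.29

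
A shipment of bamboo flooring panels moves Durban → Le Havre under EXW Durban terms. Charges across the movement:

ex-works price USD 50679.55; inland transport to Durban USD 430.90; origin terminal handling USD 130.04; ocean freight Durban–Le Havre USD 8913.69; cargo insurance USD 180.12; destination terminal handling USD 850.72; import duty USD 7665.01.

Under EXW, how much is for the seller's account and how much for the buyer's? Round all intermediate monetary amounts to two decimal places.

EXW: the seller makes goods available at their premises; the buyer bears all onward costs.
Seller's account: goods 50679.55 = 50679.55
Buyer's account: inland to port 430.90 + origin terminal 130.04 + freight 8913.69 + insurance 180.12 + destination terminal 850.72 + duty 7665.01 = 18170.48

Seller: USD 50679.55; buyer: USD 18170.48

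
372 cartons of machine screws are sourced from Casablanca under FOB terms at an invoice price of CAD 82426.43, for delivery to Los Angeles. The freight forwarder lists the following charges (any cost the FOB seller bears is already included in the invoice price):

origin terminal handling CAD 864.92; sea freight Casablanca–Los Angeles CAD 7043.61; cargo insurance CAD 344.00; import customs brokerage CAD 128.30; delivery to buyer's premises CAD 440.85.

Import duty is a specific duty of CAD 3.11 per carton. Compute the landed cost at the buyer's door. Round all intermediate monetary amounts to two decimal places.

FOB: the seller bears costs until goods are on board at the origin port; the buyer bears freight, insurance and all costs thereafter.
Already in the invoice (seller's account under FOB): origin terminal — exclude.
CIF value = FOB price + freight + insurance = 82426.43 + 7043.61 + 344.00 = 89814.04
Import duty = 372 × 3.11 = 1156.92
Buyer bears: freight 7043.61 + insurance 344.00 + brokerage 128.30 + delivery 440.85 + duty 1156.92 = 9113.68
Landed cost = invoice 82426.43 + 9113.68 = 91540.11

Total landed cost: CAD 91540.11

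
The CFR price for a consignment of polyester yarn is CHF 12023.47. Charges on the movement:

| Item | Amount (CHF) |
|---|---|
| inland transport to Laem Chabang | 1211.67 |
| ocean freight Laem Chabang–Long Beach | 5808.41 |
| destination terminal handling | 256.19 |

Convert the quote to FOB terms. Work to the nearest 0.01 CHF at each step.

Not relevant to the conversion: inland to port — on the seller under both CFR and FOB; already in the CFR price and stays in the FOB price. destination terminal — on the buyer under both terms; not part of either seller's price.
From CFR to FOB, the seller no longer bears: freight.
FOB price = 12023.47 − 5808.41 = 6215.06

FOB price: CHF 6215.06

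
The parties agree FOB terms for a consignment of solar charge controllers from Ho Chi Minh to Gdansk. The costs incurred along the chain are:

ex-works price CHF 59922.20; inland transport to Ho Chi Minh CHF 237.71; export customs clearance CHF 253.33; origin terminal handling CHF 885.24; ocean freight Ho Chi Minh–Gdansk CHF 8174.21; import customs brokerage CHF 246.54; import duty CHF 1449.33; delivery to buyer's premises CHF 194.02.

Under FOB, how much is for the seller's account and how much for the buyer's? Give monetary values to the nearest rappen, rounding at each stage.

Seller: CHF 61298.48; buyer: CHF 10064.10

FOB: the seller bears costs until goods are on board at the origin port; the buyer bears freight, insurance and all costs thereafter.
Seller's account: goods 59922.20 + inland to port 237.71 + export clearance 253.33 + origin terminal 885.24 = 61298.48
Buyer's account: freight 8174.21 + brokerage 246.54 + duty 1449.33 + delivery 194.02 = 10064.10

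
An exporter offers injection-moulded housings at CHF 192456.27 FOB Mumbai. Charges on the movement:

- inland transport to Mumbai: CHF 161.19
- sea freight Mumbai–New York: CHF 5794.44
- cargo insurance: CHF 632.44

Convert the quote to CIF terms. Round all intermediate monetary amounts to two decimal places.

Not relevant to the conversion: inland to port — on the seller under both FOB and CIF; already in the FOB price and stays in the CIF price.
From FOB to CIF, the seller additionally bears: freight, insurance.
CIF price = 192456.27 + 5794.44 + 632.44 = 198883.15

CIF price: CHF 198883.15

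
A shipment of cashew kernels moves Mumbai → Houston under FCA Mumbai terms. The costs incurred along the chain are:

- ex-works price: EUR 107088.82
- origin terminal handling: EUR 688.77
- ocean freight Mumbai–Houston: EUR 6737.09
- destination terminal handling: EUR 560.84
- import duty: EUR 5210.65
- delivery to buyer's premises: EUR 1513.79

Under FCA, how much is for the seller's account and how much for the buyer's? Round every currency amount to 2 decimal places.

FCA: the seller delivers export-cleared goods to the carrier; the buyer bears costs from that point.
Seller's account: goods 107088.82 = 107088.82
Buyer's account: origin terminal 688.77 + freight 6737.09 + destination terminal 560.84 + duty 5210.65 + delivery 1513.79 = 14711.14

Seller: EUR 107088.82; buyer: EUR 14711.14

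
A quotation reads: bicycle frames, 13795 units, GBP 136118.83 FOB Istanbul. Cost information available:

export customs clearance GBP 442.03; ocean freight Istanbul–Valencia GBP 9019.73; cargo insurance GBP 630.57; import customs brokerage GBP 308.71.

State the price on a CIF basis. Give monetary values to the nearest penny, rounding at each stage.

CIF price: GBP 145769.13

Not relevant to the conversion: export clearance — on the seller under both FOB and CIF; already in the FOB price and stays in the CIF price. brokerage — on the buyer under both terms; not part of either seller's price.
From FOB to CIF, the seller additionally bears: freight, insurance.
CIF price = 136118.83 + 9019.73 + 630.57 = 145769.13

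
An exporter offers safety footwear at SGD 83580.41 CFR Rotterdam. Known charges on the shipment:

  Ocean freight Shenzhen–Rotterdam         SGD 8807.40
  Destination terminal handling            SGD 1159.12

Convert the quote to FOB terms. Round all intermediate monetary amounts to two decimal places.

Not relevant to the conversion: destination terminal — on the buyer under both terms; not part of either seller's price.
From CFR to FOB, the seller no longer bears: freight.
FOB price = 83580.41 − 8807.40 = 74773.01

FOB price: SGD 74773.01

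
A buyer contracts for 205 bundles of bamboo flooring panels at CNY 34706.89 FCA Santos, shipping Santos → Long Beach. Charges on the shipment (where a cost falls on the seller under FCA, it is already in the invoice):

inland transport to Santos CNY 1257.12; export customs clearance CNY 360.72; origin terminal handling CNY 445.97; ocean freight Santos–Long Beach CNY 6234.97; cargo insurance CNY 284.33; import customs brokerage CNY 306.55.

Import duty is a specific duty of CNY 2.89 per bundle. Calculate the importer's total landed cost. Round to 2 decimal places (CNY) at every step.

FCA: the seller delivers export-cleared goods to the carrier; the buyer bears costs from that point.
Already in the invoice (seller's account under FCA): inland to port, export clearance — exclude.
CIF value = FCA price + origin terminal + freight + insurance = 34706.89 + 445.97 + 6234.97 + 284.33 = 41672.16
Import duty = 205 × 2.89 = 592.45
Buyer bears: origin terminal 445.97 + freight 6234.97 + insurance 284.33 + brokerage 306.55 + duty 592.45 = 7864.27
Landed cost = invoice 34706.89 + 7864.27 = 42571.16

Total landed cost: CNY 42571.16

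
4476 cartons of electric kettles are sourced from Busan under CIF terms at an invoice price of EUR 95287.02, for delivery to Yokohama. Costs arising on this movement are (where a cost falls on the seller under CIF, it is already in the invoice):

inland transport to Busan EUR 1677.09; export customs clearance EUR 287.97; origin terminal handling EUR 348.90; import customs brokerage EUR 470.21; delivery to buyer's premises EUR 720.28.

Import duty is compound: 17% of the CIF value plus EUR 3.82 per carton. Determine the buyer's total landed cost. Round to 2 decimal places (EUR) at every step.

CIF: the seller pays costs through ocean freight and marine insurance to the destination port.
Already in the invoice (seller's account under CIF): inland to port, export clearance, origin terminal — exclude.
The CIF price already equals the CIF value: 95287.02
Ad valorem component: 95287.02 × 17% = 16198.79
Specific component: 4476 × 3.82 = 17098.32
Import duty = 16198.79 + 17098.32 = 33297.11
Buyer bears: brokerage 470.21 + delivery 720.28 + duty 33297.11 = 34487.60
Landed cost = invoice 95287.02 + 34487.60 = 129774.62

Total landed cost: EUR 129774.62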